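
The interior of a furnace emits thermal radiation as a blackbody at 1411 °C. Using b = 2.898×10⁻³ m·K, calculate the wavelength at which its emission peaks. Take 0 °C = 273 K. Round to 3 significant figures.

T = 1411 °C + 273 = 1684 K.
Wien's displacement law: λ_max = b/T = (2.898×10⁻³ m·K)/(1684 K) = 1.721×10⁻⁶ m.
That is 1.72×10³ nm, in the infrared range.

λ_max ≈ 1.72×10³ nm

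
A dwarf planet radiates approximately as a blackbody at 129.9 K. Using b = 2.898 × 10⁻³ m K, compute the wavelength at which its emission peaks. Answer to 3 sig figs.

λ_max ≈ 22.3 μm

Wien's displacement law: λ_max = b/T = (2.898×10⁻³ m·K)/(129.9 K) = 2.231×10⁻⁵ m.
That is 22.3 μm, in the infrared range.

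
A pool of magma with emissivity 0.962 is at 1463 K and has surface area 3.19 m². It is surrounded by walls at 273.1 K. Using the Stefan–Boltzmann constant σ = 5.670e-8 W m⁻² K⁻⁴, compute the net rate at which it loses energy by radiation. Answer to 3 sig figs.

Net loss ≈ 7.96×10⁵ W

Area A = 3.19 m².
Net radiated power P_net = εσA(T⁴ − T₀⁴) = 0.962×5.670×10⁻⁸×3.19×(1463⁴ − 273.1⁴).
T⁴ − T₀⁴ = 4.58118×10¹² − 5.56271×10⁹ = 4.57562×10¹² K⁴, so P_net = 7.96×10⁵ W.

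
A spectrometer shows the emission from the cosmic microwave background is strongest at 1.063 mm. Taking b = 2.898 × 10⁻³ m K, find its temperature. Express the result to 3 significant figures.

T ≈ 2.73 K

Wien's law gives T = b/λ_max = (2.898×10⁻³ m·K)/(1.063×10⁻³ m) = 2.73 K.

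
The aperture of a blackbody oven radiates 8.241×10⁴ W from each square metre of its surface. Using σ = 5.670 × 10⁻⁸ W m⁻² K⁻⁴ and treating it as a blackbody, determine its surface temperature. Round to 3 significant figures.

I = σT⁴, so T = (I/σ)^(1/4) = (8.241×10⁴/(5.670×10⁻⁸))^(1/4) = 1.10×10³ K.

T ≈ 1.10×10³ K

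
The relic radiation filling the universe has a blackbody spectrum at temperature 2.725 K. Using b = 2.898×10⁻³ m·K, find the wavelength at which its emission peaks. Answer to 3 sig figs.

λ_max ≈ 1.06 mm

Wien's displacement law: λ_max = b/T = (2.898×10⁻³ m·K)/(2.725 K) = 1.063×10⁻³ m.
That is 1.06 mm, in the microwave range.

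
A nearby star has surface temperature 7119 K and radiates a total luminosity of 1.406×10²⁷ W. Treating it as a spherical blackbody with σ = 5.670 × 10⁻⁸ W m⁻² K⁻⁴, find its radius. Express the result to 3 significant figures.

R ≈ 8.77×10⁸ m

L = 4πR²σT⁴ ⇒ R = √(L/(4πσT⁴)).
σT⁴ = 1.45633×10⁸ W/m², so R = √(1.406×10²⁷/(4π×1.45633×10⁸)) = 8.77×10⁸ m.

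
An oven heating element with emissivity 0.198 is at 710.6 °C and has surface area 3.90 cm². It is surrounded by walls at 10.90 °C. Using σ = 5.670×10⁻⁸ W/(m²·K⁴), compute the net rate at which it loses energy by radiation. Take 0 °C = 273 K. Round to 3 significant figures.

T = 710.6 °C + 273 = 983.6 K.
Surroundings: T = 10.90 °C + 273 = 283.90 K.
Area A = 3.90 cm² = 3.90×10⁻⁴ m².
Net radiated power P_net = εσA(T⁴ − T₀⁴) = 0.198×5.670×10⁻⁸×3.90×10⁻⁴×(983.6⁴ − 283.90⁴).
T⁴ − T₀⁴ = 9.35996×10¹¹ − 6.49623×10⁹ = 9.29500×10¹¹ K⁴, so P_net = 4.07 W.

Net loss ≈ 4.07 W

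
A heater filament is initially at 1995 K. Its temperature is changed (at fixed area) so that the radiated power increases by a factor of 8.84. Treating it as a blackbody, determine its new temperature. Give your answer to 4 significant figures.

P ∝ T⁴, so T₂/T₁ = (P₂/P₁)^(1/4) = (8.84)^(1/4) = 1.72430.
T₂ = 1995 × 1.72430 = 3440 K.

T₂ ≈ 3440 K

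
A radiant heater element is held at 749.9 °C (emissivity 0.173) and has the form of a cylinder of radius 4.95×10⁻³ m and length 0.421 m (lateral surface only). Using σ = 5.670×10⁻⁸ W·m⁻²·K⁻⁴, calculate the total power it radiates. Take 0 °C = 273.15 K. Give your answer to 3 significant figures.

P ≈ 141 W

T = 749.9 °C + 273.15 = 1023.05 K.
Lateral area A = 2πrL = 2π×4.95×10⁻³×0.421 = 0.0130938 m².
P = εσAT⁴ = 0.173 × 5.670×10⁻⁸ × 0.0130938 × (1023.05)⁴ = 141 W.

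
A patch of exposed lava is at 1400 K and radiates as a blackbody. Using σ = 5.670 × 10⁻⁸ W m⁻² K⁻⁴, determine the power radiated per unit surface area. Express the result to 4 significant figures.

Stefan–Boltzmann: I = σT⁴ = 5.670×10⁻⁸ × (1400)⁴ = 2.178×10⁵ W/m².

I ≈ 2.178×10⁵ W/m²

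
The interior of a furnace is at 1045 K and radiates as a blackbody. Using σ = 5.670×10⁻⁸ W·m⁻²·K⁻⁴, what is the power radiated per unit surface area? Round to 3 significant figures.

I ≈ 6.76×10⁴ W/m²

Stefan–Boltzmann: I = σT⁴ = 5.670×10⁻⁸ × (1045)⁴ = 6.76×10⁴ W/m².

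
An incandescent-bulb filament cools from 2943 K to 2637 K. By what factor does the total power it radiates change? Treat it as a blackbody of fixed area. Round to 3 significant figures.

P ∝ T⁴, so P₂/P₁ = (T₂/T₁)⁴ = (2637/2943)⁴ = (0.896024)⁴ = 0.645.

P₂/P₁ ≈ 0.645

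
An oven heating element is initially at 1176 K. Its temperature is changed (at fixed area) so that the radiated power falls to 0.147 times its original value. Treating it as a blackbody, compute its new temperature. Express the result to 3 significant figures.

T₂ ≈ 728 K

P ∝ T⁴, so T₂/T₁ = (P₂/P₁)^(1/4) = (0.147)^(1/4) = 0.619198.
T₂ = 1176 × 0.619198 = 728 K.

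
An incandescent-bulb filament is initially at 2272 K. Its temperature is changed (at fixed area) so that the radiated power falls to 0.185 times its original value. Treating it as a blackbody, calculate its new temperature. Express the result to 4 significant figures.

T₂ ≈ 1490 K

P ∝ T⁴, so T₂/T₁ = (P₂/P₁)^(1/4) = (0.185)^(1/4) = 0.655832.
T₂ = 2272 × 0.655832 = 1490 K.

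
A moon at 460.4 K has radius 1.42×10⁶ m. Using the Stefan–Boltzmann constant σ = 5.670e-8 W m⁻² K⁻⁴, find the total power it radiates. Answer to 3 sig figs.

Surface area A = 4πR² = 4π(1.42×10⁶ m)² = 2.53388×10¹³ m².
P = σAT⁴ = 5.670×10⁻⁸ × 2.53388×10¹³ × (460.4)⁴ = 6.46×10¹⁶ W.

P ≈ 6.46×10¹⁶ W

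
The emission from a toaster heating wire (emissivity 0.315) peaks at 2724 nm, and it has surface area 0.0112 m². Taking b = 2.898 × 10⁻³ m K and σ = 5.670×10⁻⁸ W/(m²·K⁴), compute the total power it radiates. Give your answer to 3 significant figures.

P ≈ 256 W

Wien's law: T = b/λ_max = 2.898×10⁻³/2.724×10⁻⁶ = 1063.88 K.
Area A = 0.0112 m².
Then P = εσAT⁴ = 0.315×5.670×10⁻⁸×0.0112×(1063.88)⁴ = 256 W.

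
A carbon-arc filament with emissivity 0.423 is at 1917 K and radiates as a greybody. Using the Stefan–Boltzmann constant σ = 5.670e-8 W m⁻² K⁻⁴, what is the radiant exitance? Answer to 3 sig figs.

Stefan–Boltzmann: I = εσT⁴ = 0.423 × 5.670×10⁻⁸ × (1917)⁴ = 3.24×10⁵ W/m².

I ≈ 3.24×10⁵ W/m²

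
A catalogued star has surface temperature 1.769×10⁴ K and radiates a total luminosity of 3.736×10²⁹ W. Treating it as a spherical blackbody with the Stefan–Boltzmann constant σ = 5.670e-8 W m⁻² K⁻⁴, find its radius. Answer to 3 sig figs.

L = 4πR²σT⁴ ⇒ R = √(L/(4πσT⁴)).
σT⁴ = 5.55257×10⁹ W/m², so R = √(3.736×10²⁹/(4π×5.55257×10⁹)) = 2.31×10⁹ m.

R ≈ 2.31×10⁹ m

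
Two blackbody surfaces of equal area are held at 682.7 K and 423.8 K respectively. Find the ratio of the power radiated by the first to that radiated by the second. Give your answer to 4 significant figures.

P₁/P₂ ≈ 6.734

With equal areas, P₁/P₂ = (T₁/T₂)⁴ = (682.7/423.8)⁴ = 6.734.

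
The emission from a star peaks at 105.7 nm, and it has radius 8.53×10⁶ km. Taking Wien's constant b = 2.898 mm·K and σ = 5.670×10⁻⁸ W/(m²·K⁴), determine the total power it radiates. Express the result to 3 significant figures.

P ≈ 2.93×10³¹ W

Wien's law: T = b/λ_max = 2.898×10⁻³/1.057×10⁻⁷ = 27417.2 K.
Surface area A = 4πR² = 4π(8.53×10⁹ m)² = 9.14340×10²⁰ m².
Then P = σAT⁴ = 5.670×10⁻⁸×9.14340×10²⁰×(27417.2)⁴ = 2.93×10³¹ W.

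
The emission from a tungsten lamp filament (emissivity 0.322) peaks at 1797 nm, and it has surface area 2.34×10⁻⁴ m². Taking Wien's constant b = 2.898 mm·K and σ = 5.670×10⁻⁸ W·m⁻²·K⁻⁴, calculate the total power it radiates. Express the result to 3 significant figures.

Wien's law: T = b/λ_max = 2.898×10⁻³/1.797×10⁻⁶ = 1612.69 K.
Area A = 2.34×10⁻⁴ m².
Then P = εσAT⁴ = 0.322×5.670×10⁻⁸×2.34×10⁻⁴×(1612.69)⁴ = 28.9 W.

P ≈ 28.9 W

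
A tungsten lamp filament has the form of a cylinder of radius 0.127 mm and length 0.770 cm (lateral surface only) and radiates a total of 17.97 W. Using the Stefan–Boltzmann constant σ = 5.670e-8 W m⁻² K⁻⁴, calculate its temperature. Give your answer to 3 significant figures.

T ≈ 2.68×10³ K

Lateral area A = 2πrL = 2π×1.27×10⁻⁴×7.70×10⁻³ = 6.14433×10⁻⁶ m².
P = σAT⁴ ⇒ T = (P/(σA))^(1/4) = (17.97/(5.670×10⁻⁸×6.14433×10⁻⁶))^(1/4) = 2.68×10³ K.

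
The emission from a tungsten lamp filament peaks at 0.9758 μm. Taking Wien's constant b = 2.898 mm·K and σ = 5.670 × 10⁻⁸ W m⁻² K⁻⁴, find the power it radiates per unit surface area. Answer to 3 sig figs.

Wien's law: T = b/λ_max = 2.898×10⁻³/9.758×10⁻⁷ = 2969.87 K.
Then I = σT⁴ = 5.670×10⁻⁸×(2969.87)⁴ = 4.41×10⁶ W/m².

I ≈ 4.41×10⁶ W/m²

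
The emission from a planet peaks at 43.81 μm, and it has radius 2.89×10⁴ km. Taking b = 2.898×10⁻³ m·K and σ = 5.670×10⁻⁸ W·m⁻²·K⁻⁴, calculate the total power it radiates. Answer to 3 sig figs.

Wien's law: T = b/λ_max = 2.898×10⁻³/4.381×10⁻⁵ = 66.1493 K.
Surface area A = 4πR² = 4π(2.89×10⁷ m)² = 1.04956×10¹⁶ m².
Then P = σAT⁴ = 5.670×10⁻⁸×1.04956×10¹⁶×(66.1493)⁴ = 1.14×10¹⁶ W.

P ≈ 1.14×10¹⁶ W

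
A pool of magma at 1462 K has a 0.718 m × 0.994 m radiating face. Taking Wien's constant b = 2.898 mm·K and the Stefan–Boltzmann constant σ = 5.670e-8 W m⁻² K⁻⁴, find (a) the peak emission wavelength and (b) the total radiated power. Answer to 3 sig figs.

(a) λ_max = b/T = 2.898×10⁻³/1462 = 1.982×10⁻⁶ m = 1.98 μm.
Area A = 0.718 × 0.994 = 0.713692 m².
(b) P = σAT⁴ = 5.670×10⁻⁸×0.713692×(1462)⁴ = 1.85×10⁵ W.

λ_max ≈ 1.98 μm; P ≈ 1.85×10⁵ W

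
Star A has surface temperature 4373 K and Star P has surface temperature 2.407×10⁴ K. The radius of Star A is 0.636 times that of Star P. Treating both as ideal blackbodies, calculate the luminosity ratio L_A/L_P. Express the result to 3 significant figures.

L ∝ R²T⁴, so L_A/L_P = (R_A/R_P)²(T_A/T_P)⁴ = (0.636)² × (4373/2.407×10⁴)⁴ = 0.404496 × 1.08947×10⁻³ = 4.41×10⁻⁴.

L_A/L_P ≈ 4.41×10⁻⁴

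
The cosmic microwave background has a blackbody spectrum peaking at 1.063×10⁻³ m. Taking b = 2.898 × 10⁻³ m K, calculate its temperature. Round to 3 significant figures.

Wien's law gives T = b/λ_max = (2.898×10⁻³ m·K)/(1.063×10⁻³ m) = 2.73 K.

T ≈ 2.73 K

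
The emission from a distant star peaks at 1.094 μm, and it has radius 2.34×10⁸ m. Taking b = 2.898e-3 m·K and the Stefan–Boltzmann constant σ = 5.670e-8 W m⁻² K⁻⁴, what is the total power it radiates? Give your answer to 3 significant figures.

P ≈ 1.92×10²⁴ W

Wien's law: T = b/λ_max = 2.898×10⁻³/1.094×10⁻⁶ = 2648.99 K.
Surface area A = 4πR² = 4π(2.34×10⁸ m)² = 6.88084×10¹⁷ m².
Then P = σAT⁴ = 5.670×10⁻⁸×6.88084×10¹⁷×(2648.99)⁴ = 1.92×10²⁴ W.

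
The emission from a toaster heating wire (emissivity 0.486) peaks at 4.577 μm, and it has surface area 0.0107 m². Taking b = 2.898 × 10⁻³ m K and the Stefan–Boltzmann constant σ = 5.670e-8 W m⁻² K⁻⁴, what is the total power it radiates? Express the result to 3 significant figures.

Wien's law: T = b/λ_max = 2.898×10⁻³/4.577×10⁻⁶ = 633.166 K.
Area A = 0.0107 m².
Then P = εσAT⁴ = 0.486×5.670×10⁻⁸×0.0107×(633.166)⁴ = 47.4 W.

P ≈ 47.4 W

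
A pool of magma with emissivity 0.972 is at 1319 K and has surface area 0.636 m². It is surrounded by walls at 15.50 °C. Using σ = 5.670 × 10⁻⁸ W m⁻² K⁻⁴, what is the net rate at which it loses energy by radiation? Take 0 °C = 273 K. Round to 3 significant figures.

Surroundings: T = 15.50 °C + 273 = 288.50 K.
Area A = 0.636 m².
Net radiated power P_net = εσA(T⁴ − T₀⁴) = 0.972×5.670×10⁻⁸×0.636×(1319⁴ − 288.50⁴).
T⁴ − T₀⁴ = 3.02677×10¹² − 6.92761×10⁹ = 3.01984×10¹² K⁴, so P_net = 1.06×10⁵ W.

Net loss ≈ 1.06×10⁵ W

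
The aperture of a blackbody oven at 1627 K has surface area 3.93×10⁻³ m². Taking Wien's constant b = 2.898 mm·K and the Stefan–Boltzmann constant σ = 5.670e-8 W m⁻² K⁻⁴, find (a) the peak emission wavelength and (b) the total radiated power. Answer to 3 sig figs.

λ_max ≈ 1.78 μm; P ≈ 1.56×10³ W

(a) λ_max = b/T = 2.898×10⁻³/1627 = 1.781×10⁻⁶ m = 1.78 μm.
Area A = 3.93×10⁻³ m².
(b) P = σAT⁴ = 5.670×10⁻⁸×3.93×10⁻³×(1627)⁴ = 1.56×10³ W.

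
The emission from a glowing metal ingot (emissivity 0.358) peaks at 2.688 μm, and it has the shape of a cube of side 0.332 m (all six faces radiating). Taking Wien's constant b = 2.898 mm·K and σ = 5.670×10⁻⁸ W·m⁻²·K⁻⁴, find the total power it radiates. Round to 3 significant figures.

P ≈ 1.81×10⁴ W

Wien's law: T = b/λ_max = 2.898×10⁻³/2.688×10⁻⁶ = 1078.12 K.
Area A = 6s² = 6×(0.332 m)² = 0.661344 m².
Then P = εσAT⁴ = 0.358×5.670×10⁻⁸×0.661344×(1078.12)⁴ = 1.81×10⁴ W.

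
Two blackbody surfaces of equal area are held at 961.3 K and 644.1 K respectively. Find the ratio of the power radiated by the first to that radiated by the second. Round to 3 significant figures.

With equal areas, P₁/P₂ = (T₁/T₂)⁴ = (961.3/644.1)⁴ = 4.96.

P₁/P₂ ≈ 4.96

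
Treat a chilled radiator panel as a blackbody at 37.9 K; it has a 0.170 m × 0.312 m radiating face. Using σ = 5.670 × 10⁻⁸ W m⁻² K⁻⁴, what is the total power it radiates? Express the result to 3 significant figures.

Area A = 0.170 × 0.312 = 0.05304 m².
P = σAT⁴ = 5.670×10⁻⁸ × 0.05304 × (37.9)⁴ = 6.21×10⁻³ W.

P ≈ 6.21×10⁻³ W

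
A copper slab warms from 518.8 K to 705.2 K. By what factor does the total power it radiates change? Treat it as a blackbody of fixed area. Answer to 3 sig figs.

P ∝ T⁴, so P₂/P₁ = (T₂/T₁)⁴ = (705.2/518.8)⁴ = (1.35929)⁴ = 3.41.

P₂/P₁ ≈ 3.41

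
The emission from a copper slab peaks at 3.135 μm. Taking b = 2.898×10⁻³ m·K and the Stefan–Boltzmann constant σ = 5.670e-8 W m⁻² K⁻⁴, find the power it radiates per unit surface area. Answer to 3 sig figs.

I ≈ 4.14×10⁴ W/m²

Wien's law: T = b/λ_max = 2.898×10⁻³/3.135×10⁻⁶ = 924.402 K.
Then I = σT⁴ = 5.670×10⁻⁸×(924.402)⁴ = 4.14×10⁴ W/m².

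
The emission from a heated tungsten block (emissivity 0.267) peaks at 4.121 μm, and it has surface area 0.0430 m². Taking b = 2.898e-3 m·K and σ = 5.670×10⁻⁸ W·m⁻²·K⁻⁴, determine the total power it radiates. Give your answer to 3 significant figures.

P ≈ 159 W

Wien's law: T = b/λ_max = 2.898×10⁻³/4.121×10⁻⁶ = 703.227 K.
Area A = 0.0430 m².
Then P = εσAT⁴ = 0.267×5.670×10⁻⁸×0.0430×(703.227)⁴ = 159 W.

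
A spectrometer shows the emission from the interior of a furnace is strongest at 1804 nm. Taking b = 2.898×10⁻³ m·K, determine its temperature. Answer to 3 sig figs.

Wien's law gives T = b/λ_max = (2.898×10⁻³ m·K)/(1.804×10⁻⁶ m) = 1.61×10³ K.

T ≈ 1.61×10³ K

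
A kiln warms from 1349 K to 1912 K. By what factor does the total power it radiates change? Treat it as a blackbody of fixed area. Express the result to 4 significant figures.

P₂/P₁ ≈ 4.036

P ∝ T⁴, so P₂/P₁ = (T₂/T₁)⁴ = (1912/1349)⁴ = (1.41735)⁴ = 4.036.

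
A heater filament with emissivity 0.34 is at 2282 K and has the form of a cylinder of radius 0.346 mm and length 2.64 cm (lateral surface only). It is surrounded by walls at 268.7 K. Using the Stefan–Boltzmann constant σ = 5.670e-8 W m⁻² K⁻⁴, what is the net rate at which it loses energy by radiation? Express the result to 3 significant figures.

Net loss ≈ 30.0 W

Lateral area A = 2πrL = 2π×3.46×10⁻⁴×0.0264 = 5.73931×10⁻⁵ m².
Net radiated power P_net = εσA(T⁴ − T₀⁴) = 0.34×5.670×10⁻⁸×5.73931×10⁻⁵×(2282⁴ − 268.7⁴).
T⁴ − T₀⁴ = 2.71183×10¹³ − 5.21280×10⁹ = 2.71131×10¹³ K⁴, so P_net = 30.0 W.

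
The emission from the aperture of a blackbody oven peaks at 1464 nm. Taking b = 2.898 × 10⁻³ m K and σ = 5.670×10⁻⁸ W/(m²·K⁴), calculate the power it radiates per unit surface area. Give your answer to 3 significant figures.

Wien's law: T = b/λ_max = 2.898×10⁻³/1.464×10⁻⁶ = 1979.51 K.
Then I = σT⁴ = 5.670×10⁻⁸×(1979.51)⁴ = 8.71×10⁵ W/m².

I ≈ 8.71×10⁵ W/m²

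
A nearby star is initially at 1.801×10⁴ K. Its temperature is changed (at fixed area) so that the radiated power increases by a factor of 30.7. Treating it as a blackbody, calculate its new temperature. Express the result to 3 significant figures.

T₂ ≈ 4.24×10⁴ K

P ∝ T⁴, so T₂/T₁ = (P₂/P₁)^(1/4) = (30.7)^(1/4) = 2.35388.
T₂ = 1.801×10⁴ × 2.35388 = 4.24×10⁴ K.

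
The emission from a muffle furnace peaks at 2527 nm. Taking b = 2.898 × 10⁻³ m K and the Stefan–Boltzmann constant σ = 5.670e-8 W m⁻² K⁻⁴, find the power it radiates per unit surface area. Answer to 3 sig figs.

I ≈ 9.81×10⁴ W/m²

Wien's law: T = b/λ_max = 2.898×10⁻³/2.527×10⁻⁶ = 1146.81 K.
Then I = σT⁴ = 5.670×10⁻⁸×(1146.81)⁴ = 9.81×10⁴ W/m².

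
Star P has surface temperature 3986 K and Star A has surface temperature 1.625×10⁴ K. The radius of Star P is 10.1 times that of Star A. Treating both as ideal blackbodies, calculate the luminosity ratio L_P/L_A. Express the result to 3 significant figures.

L ∝ R²T⁴, so L_P/L_A = (R_P/R_A)²(T_P/T_A)⁴ = (10.1)² × (3986/1.625×10⁴)⁴ = 102.01 × 3.62023×10⁻³ = 0.369.

L_P/L_A ≈ 0.369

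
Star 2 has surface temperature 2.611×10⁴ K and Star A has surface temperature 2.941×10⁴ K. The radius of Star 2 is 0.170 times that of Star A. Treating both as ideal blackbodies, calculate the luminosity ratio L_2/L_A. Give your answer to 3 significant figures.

L ∝ R²T⁴, so L_2/L_A = (R_2/R_A)²(T_2/T_A)⁴ = (0.170)² × (2.611×10⁴/2.941×10⁴)⁴ = 0.0289 × 0.621223 = 0.0180.

L_2/L_A ≈ 0.0180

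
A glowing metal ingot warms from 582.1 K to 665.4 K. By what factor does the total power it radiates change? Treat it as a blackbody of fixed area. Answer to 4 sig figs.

P ∝ T⁴, so P₂/P₁ = (T₂/T₁)⁴ = (665.4/582.1)⁴ = (1.14310)⁴ = 1.707.

P₂/P₁ ≈ 1.707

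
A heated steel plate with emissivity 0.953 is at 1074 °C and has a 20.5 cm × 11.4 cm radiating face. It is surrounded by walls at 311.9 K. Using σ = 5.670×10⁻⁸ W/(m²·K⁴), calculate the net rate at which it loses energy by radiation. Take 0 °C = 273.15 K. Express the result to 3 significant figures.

Net loss ≈ 4.15×10³ W

T = 1074 °C + 273.15 = 1347.15 K.
Area A = 0.205 × 0.114 = 0.02337 m².
Net radiated power P_net = εσA(T⁴ − T₀⁴) = 0.953×5.670×10⁻⁸×0.02337×(1347.15⁴ − 311.9⁴).
T⁴ − T₀⁴ = 3.29355×10¹² − 9.46371×10⁹ = 3.28409×10¹² K⁴, so P_net = 4.15×10³ W.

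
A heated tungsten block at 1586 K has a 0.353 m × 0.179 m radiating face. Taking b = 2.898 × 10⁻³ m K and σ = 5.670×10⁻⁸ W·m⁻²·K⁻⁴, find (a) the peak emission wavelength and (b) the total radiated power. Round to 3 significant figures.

λ_max ≈ 1.83 μm; P ≈ 2.27×10⁴ W

(a) λ_max = b/T = 2.898×10⁻³/1586 = 1.827×10⁻⁶ m = 1.83 μm.
Area A = 0.353 × 0.179 = 0.063187 m².
(b) P = σAT⁴ = 5.670×10⁻⁸×0.063187×(1586)⁴ = 2.27×10⁴ W.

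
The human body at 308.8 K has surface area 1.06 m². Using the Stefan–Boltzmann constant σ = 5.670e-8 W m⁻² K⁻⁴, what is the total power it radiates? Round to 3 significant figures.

Area A = 1.06 m².
P = σAT⁴ = 5.670×10⁻⁸ × 1.06 × (308.8)⁴ = 547 W.

P ≈ 547 W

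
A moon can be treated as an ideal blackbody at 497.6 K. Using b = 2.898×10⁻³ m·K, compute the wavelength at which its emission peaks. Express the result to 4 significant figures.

λ_max ≈ 5.824 μm

Wien's displacement law: λ_max = b/T = (2.898×10⁻³ m·K)/(497.6 K) = 5.8240×10⁻⁶ m.
That is 5.824 μm, in the infrared range.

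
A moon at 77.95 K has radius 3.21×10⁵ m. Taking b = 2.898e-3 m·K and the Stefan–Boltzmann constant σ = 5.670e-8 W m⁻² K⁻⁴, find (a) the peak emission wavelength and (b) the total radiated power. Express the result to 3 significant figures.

λ_max ≈ 37.2 μm; P ≈ 2.71×10¹² W

(a) λ_max = b/T = 2.898×10⁻³/77.95 = 3.718×10⁻⁵ m = 37.2 μm.
Surface area A = 4πR² = 4π(3.21×10⁵ m)² = 1.29485×10¹² m².
(b) P = σAT⁴ = 5.670×10⁻⁸×1.29485×10¹²×(77.95)⁴ = 2.71×10¹² W.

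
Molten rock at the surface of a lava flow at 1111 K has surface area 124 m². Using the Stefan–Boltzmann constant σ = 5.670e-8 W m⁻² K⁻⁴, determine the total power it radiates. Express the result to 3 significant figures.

P ≈ 1.07×10⁷ W

Area A = 124 m².
P = σAT⁴ = 5.670×10⁻⁸ × 124 × (1111)⁴ = 1.07×10⁷ W.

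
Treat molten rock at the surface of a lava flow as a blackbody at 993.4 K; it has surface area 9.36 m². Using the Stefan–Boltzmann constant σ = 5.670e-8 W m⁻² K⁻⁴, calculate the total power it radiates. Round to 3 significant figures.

P ≈ 5.17×10⁵ W

Area A = 9.36 m².
P = σAT⁴ = 5.670×10⁻⁸ × 9.36 × (993.4)⁴ = 5.17×10⁵ W.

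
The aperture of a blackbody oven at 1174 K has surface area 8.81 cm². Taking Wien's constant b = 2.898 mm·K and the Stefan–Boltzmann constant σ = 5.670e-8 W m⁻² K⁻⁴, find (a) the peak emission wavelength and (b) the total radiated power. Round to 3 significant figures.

λ_max ≈ 2.47 μm; P ≈ 94.9 W

(a) λ_max = b/T = 2.898×10⁻³/1174 = 2.468×10⁻⁶ m = 2.47 μm.
Area A = 8.81 cm² = 8.81×10⁻⁴ m².
(b) P = σAT⁴ = 5.670×10⁻⁸×8.81×10⁻⁴×(1174)⁴ = 94.9 W.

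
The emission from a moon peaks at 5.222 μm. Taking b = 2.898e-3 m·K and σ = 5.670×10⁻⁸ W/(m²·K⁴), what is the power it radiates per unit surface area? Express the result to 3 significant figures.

I ≈ 5.38×10³ W/m²

Wien's law: T = b/λ_max = 2.898×10⁻³/5.222×10⁻⁶ = 554.960 K.
Then I = σT⁴ = 5.670×10⁻⁸×(554.960)⁴ = 5.38×10³ W/m².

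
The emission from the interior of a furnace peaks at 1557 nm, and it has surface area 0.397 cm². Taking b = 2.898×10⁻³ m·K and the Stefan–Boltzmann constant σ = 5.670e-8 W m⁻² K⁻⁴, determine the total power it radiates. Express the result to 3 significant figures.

P ≈ 27.0 W

Wien's law: T = b/λ_max = 2.898×10⁻³/1.557×10⁻⁶ = 1861.27 K.
Area A = 0.397 cm² = 3.97×10⁻⁵ m².
Then P = σAT⁴ = 5.670×10⁻⁸×3.97×10⁻⁵×(1861.27)⁴ = 27.0 W.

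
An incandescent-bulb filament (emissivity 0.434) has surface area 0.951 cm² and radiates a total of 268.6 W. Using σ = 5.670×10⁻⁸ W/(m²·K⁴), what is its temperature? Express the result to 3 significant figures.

T ≈ 3.27×10³ K

Area A = 0.951 cm² = 9.51×10⁻⁵ m².
P = εσAT⁴ ⇒ T = (P/(εσA))^(1/4) = (268.6/(0.434×5.670×10⁻⁸×9.51×10⁻⁵))^(1/4) = 3.27×10³ K.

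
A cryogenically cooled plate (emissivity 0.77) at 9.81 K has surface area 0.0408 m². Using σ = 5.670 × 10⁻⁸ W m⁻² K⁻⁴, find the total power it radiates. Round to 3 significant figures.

Area A = 0.0408 m².
P = εσAT⁴ = 0.77 × 5.670×10⁻⁸ × 0.0408 × (9.81)⁴ = 1.65×10⁻⁵ W.

P ≈ 1.65×10⁻⁵ W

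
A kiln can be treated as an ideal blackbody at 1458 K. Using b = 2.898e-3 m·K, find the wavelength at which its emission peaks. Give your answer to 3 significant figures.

λ_max ≈ 1.99×10³ nm

Wien's displacement law: λ_max = b/T = (2.898×10⁻³ m·K)/(1458 K) = 1.988×10⁻⁶ m.
That is 1.99×10³ nm, in the infrared range.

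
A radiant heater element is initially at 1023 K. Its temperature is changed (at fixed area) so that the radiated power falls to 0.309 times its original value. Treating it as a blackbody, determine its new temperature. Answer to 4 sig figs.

T₂ ≈ 762.7 K

P ∝ T⁴, so T₂/T₁ = (P₂/P₁)^(1/4) = (0.309)^(1/4) = 0.745572.
T₂ = 1023 × 0.745572 = 762.7 K.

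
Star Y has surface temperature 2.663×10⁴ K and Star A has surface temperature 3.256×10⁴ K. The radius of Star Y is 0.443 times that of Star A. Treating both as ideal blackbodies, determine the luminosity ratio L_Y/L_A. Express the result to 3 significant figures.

L_Y/L_A ≈ 0.0878

L ∝ R²T⁴, so L_Y/L_A = (R_Y/R_A)²(T_Y/T_A)⁴ = (0.443)² × (2.663×10⁴/3.256×10⁴)⁴ = 0.196249 × 0.447453 = 0.0878.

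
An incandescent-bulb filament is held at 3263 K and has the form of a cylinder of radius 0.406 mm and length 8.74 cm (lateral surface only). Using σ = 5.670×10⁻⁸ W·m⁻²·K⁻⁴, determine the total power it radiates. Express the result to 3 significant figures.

Lateral area A = 2πrL = 2π×4.06×10⁻⁴×0.0874 = 2.22955×10⁻⁴ m².
P = σAT⁴ = 5.670×10⁻⁸ × 2.22955×10⁻⁴ × (3263)⁴ = 1.43×10³ W.

P ≈ 1.43×10³ W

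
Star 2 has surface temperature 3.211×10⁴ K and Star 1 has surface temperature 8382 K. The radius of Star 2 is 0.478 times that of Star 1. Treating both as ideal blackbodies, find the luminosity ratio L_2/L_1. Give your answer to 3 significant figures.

L ∝ R²T⁴, so L_2/L_1 = (R_2/R_1)²(T_2/T_1)⁴ = (0.478)² × (3.211×10⁴/8382)⁴ = 0.228484 × 215.363 = 49.2.

L_2/L_1 ≈ 49.2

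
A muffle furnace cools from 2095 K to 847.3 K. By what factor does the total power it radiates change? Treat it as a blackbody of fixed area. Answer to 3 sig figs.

P ∝ T⁴, so P₂/P₁ = (T₂/T₁)⁴ = (847.3/2095)⁴ = (0.404439)⁴ = 0.0268.

P₂/P₁ ≈ 0.0268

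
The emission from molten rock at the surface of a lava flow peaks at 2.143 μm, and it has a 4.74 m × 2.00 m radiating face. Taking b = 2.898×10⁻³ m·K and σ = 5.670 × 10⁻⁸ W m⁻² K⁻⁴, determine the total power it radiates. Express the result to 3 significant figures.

P ≈ 1.80×10⁶ W

Wien's law: T = b/λ_max = 2.898×10⁻³/2.143×10⁻⁶ = 1352.31 K.
Area A = 4.74 × 2.00 = 9.48 m².
Then P = σAT⁴ = 5.670×10⁻⁸×9.48×(1352.31)⁴ = 1.80×10⁶ W.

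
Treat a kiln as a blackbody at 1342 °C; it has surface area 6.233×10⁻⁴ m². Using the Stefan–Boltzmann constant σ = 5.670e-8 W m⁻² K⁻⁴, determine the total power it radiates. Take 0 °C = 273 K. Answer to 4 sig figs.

T = 1342 °C + 273 = 1615 K.
Area A = 6.233×10⁻⁴ m².
P = σAT⁴ = 5.670×10⁻⁸ × 6.233×10⁻⁴ × (1615)⁴ = 240.4 W.

P ≈ 240.4 W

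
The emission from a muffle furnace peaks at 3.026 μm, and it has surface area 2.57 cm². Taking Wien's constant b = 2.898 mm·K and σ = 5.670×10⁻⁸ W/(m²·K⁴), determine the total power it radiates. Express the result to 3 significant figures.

Wien's law: T = b/λ_max = 2.898×10⁻³/3.026×10⁻⁶ = 957.700 K.
Area A = 2.57 cm² = 2.57×10⁻⁴ m².
Then P = σAT⁴ = 5.670×10⁻⁸×2.57×10⁻⁴×(957.700)⁴ = 12.3 W.

P ≈ 12.3 W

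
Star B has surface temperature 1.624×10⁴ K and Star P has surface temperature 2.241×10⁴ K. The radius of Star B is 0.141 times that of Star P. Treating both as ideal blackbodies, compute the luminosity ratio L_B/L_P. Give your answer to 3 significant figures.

L ∝ R²T⁴, so L_B/L_P = (R_B/R_P)²(T_B/T_P)⁴ = (0.141)² × (1.624×10⁴/2.241×10⁴)⁴ = 0.019881 × 0.275789 = 5.48×10⁻³.

L_B/L_P ≈ 5.48×10⁻³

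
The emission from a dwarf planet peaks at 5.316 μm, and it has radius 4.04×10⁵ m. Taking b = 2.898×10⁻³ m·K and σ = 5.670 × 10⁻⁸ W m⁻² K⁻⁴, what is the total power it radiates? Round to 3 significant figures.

Wien's law: T = b/λ_max = 2.898×10⁻³/5.316×10⁻⁶ = 545.147 K.
Surface area A = 4πR² = 4π(4.04×10⁵ m)² = 2.05103×10¹² m².
Then P = σAT⁴ = 5.670×10⁻⁸×2.05103×10¹²×(545.147)⁴ = 1.03×10¹⁶ W.

P ≈ 1.03×10¹⁶ W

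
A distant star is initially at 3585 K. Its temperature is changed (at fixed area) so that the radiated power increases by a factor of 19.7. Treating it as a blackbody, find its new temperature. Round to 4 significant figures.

T₂ ≈ 7553 K

P ∝ T⁴, so T₂/T₁ = (P₂/P₁)^(1/4) = (19.7)^(1/4) = 2.10677.
T₂ = 3585 × 2.10677 = 7553 K.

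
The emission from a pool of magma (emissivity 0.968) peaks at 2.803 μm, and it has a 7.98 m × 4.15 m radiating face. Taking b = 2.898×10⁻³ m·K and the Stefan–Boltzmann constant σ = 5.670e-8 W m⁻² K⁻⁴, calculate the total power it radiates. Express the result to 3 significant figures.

Wien's law: T = b/λ_max = 2.898×10⁻³/2.803×10⁻⁶ = 1033.89 K.
Area A = 7.98 × 4.15 = 33.117 m².
Then P = εσAT⁴ = 0.968×5.670×10⁻⁸×33.117×(1033.89)⁴ = 2.08×10⁶ W.

P ≈ 2.08×10⁶ W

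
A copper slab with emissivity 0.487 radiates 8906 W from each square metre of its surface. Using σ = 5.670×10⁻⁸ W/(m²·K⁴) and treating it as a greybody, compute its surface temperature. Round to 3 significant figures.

I = εσT⁴, so T = (I/εσ)^(1/4) = (8906/(0.487×5.670×10⁻⁸))^(1/4) = 754 K.

T ≈ 754 K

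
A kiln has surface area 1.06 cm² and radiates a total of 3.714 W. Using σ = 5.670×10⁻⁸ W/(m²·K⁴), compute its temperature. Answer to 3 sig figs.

Area A = 1.06 cm² = 1.06×10⁻⁴ m².
P = σAT⁴ ⇒ T = (P/(σA))^(1/4) = (3.714/(5.670×10⁻⁸×1.06×10⁻⁴))^(1/4) = 887 K.

T ≈ 887 K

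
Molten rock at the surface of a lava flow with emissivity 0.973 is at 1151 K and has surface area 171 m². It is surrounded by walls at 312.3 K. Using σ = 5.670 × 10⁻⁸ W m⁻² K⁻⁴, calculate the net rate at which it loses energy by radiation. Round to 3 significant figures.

Net loss ≈ 1.65×10⁷ W

Area A = 171 m².
Net radiated power P_net = εσA(T⁴ − T₀⁴) = 0.973×5.670×10⁻⁸×171×(1151⁴ − 312.3⁴).
T⁴ − T₀⁴ = 1.75510×10¹² − 9.51235×10⁹ = 1.74559×10¹² K⁴, so P_net = 1.65×10⁷ W.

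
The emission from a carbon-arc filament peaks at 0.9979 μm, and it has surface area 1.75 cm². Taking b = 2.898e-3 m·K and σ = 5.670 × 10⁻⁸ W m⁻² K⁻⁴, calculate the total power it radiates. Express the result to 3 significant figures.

Wien's law: T = b/λ_max = 2.898×10⁻³/9.979×10⁻⁷ = 2904.10 K.
Area A = 1.75 cm² = 1.75×10⁻⁴ m².
Then P = σAT⁴ = 5.670×10⁻⁸×1.75×10⁻⁴×(2904.10)⁴ = 706 W.

P ≈ 706 W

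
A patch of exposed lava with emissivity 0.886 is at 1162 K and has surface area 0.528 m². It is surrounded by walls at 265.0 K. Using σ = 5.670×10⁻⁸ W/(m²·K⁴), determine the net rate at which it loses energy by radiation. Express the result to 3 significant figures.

Net loss ≈ 4.82×10⁴ W

Area A = 0.528 m².
Net radiated power P_net = εσA(T⁴ − T₀⁴) = 0.886×5.670×10⁻⁸×0.528×(1162⁴ − 265.0⁴).
T⁴ − T₀⁴ = 1.82316×10¹² − 4.93155×10⁹ = 1.81823×10¹² K⁴, so P_net = 4.82×10⁴ W.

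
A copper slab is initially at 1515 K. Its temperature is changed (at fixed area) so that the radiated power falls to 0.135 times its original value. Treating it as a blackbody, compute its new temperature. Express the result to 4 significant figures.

P ∝ T⁴, so T₂/T₁ = (P₂/P₁)^(1/4) = (0.135)^(1/4) = 0.606155.
T₂ = 1515 × 0.606155 = 918.3 K.

T₂ ≈ 918.3 K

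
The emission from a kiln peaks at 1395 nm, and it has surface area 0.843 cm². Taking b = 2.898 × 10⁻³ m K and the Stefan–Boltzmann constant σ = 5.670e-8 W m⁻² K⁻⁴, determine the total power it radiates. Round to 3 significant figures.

Wien's law: T = b/λ_max = 2.898×10⁻³/1.395×10⁻⁶ = 2077.42 K.
Area A = 0.843 cm² = 8.43×10⁻⁵ m².
Then P = σAT⁴ = 5.670×10⁻⁸×8.43×10⁻⁵×(2077.42)⁴ = 89.0 W.

P ≈ 89.0 W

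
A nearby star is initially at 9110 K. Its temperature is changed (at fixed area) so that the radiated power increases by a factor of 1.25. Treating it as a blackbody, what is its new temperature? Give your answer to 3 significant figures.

T₂ ≈ 9.63×10³ K

P ∝ T⁴, so T₂/T₁ = (P₂/P₁)^(1/4) = (1.25)^(1/4) = 1.05737.
T₂ = 9110 × 1.05737 = 9.63×10³ K.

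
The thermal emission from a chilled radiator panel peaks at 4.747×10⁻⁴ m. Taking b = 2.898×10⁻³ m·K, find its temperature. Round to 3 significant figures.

T ≈ 6.10 K

Wien's law gives T = b/λ_max = (2.898×10⁻³ m·K)/(4.747×10⁻⁴ m) = 6.10 K.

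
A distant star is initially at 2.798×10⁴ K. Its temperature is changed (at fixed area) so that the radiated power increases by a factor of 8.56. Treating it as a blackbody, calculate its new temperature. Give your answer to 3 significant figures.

P ∝ T⁴, so T₂/T₁ = (P₂/P₁)^(1/4) = (8.56)^(1/4) = 1.71048.
T₂ = 2.798×10⁴ × 1.71048 = 4.79×10⁴ K.

T₂ ≈ 4.79×10⁴ K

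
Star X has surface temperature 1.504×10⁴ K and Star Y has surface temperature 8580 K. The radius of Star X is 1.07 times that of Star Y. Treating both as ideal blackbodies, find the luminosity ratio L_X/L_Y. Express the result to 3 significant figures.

L ∝ R²T⁴, so L_X/L_Y = (R_X/R_Y)²(T_X/T_Y)⁴ = (1.07)² × (1.504×10⁴/8580)⁴ = 1.1449 × 9.44153 = 10.8.

L_X/L_Y ≈ 10.8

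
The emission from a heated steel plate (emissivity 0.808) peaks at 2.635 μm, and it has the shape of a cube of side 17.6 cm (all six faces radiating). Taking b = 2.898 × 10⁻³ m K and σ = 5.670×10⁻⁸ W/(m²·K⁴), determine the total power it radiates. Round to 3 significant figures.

P ≈ 1.25×10⁴ W

Wien's law: T = b/λ_max = 2.898×10⁻³/2.635×10⁻⁶ = 1099.81 K.
Area A = 6s² = 6×(0.176 m)² = 0.185856 m².
Then P = εσAT⁴ = 0.808×5.670×10⁻⁸×0.185856×(1099.81)⁴ = 1.25×10⁴ W.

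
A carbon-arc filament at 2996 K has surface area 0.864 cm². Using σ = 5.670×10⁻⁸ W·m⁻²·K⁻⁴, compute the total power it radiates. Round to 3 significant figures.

Area A = 0.864 cm² = 8.64×10⁻⁵ m².
P = σAT⁴ = 5.670×10⁻⁸ × 8.64×10⁻⁵ × (2996)⁴ = 395 W.

P ≈ 395 W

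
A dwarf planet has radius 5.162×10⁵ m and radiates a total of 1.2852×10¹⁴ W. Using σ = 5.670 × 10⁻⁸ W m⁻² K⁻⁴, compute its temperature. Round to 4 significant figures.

Surface area A = 4πR² = 4π(5.162×10⁵ m)² = 3.34847×10¹² m².
P = σAT⁴ ⇒ T = (P/(σA))^(1/4) = (1.2852×10¹⁴/(5.670×10⁻⁸×3.34847×10¹²))^(1/4) = 161.3 K.

T ≈ 161.3 K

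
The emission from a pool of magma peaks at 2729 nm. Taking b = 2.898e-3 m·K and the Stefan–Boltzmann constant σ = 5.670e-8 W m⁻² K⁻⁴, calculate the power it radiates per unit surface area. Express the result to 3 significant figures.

Wien's law: T = b/λ_max = 2.898×10⁻³/2.729×10⁻⁶ = 1061.93 K.
Then I = σT⁴ = 5.670×10⁻⁸×(1061.93)⁴ = 7.21×10⁴ W/m².

I ≈ 7.21×10⁴ W/m²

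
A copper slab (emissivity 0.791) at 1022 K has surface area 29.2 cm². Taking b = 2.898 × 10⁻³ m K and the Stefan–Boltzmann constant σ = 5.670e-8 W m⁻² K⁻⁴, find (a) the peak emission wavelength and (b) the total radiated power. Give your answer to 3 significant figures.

λ_max ≈ 2.84 μm; P ≈ 143 W

(a) λ_max = b/T = 2.898×10⁻³/1022 = 2.836×10⁻⁶ m = 2.84 μm.
Area A = 29.2 cm² = 2.92×10⁻³ m².
(b) P = εσAT⁴ = 0.791×5.670×10⁻⁸×2.92×10⁻³×(1022)⁴ = 143 W.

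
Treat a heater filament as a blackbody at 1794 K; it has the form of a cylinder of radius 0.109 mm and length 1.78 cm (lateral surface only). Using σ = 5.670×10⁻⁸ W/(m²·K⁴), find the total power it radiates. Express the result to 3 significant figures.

P ≈ 7.16 W

Lateral area A = 2πrL = 2π×1.09×10⁻⁴×0.0178 = 1.21906×10⁻⁵ m².
P = σAT⁴ = 5.670×10⁻⁸ × 1.21906×10⁻⁵ × (1794)⁴ = 7.16 W.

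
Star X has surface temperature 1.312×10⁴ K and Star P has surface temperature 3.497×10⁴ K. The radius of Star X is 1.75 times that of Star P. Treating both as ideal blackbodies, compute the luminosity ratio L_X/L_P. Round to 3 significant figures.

L ∝ R²T⁴, so L_X/L_P = (R_X/R_P)²(T_X/T_P)⁴ = (1.75)² × (1.312×10⁴/3.497×10⁴)⁴ = 3.0625 × 0.0198131 = 0.0607.

L_X/L_P ≈ 0.0607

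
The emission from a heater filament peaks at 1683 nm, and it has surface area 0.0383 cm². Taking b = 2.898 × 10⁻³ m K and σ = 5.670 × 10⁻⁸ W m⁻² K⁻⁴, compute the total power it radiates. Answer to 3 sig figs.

Wien's law: T = b/λ_max = 2.898×10⁻³/1.683×10⁻⁶ = 1721.93 K.
Area A = 0.0383 cm² = 3.83×10⁻⁶ m².
Then P = σAT⁴ = 5.670×10⁻⁸×3.83×10⁻⁶×(1721.93)⁴ = 1.91 W.

P ≈ 1.91 W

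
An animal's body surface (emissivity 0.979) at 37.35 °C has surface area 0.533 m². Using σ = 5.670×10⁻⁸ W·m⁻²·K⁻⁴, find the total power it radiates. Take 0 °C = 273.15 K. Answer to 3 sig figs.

P ≈ 275 W

T = 37.35 °C + 273.15 = 310.50 K.
Area A = 0.533 m².
P = εσAT⁴ = 0.979 × 5.670×10⁻⁸ × 0.533 × (310.50)⁴ = 275 W.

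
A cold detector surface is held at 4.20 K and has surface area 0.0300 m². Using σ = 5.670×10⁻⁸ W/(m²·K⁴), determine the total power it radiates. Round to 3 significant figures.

P ≈ 5.29×10⁻⁷ W

Area A = 0.0300 m².
P = σAT⁴ = 5.670×10⁻⁸ × 0.0300 × (4.20)⁴ = 5.29×10⁻⁷ W.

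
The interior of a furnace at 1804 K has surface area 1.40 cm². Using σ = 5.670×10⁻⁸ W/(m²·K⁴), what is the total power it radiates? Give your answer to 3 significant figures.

Area A = 1.40 cm² = 1.40×10⁻⁴ m².
P = σAT⁴ = 5.670×10⁻⁸ × 1.40×10⁻⁴ × (1804)⁴ = 84.1 W.

P ≈ 84.1 W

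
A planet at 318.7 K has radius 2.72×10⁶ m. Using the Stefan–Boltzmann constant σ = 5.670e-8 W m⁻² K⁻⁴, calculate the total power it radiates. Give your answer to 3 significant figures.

Surface area A = 4πR² = 4π(2.72×10⁶ m)² = 9.29710×10¹³ m².
P = σAT⁴ = 5.670×10⁻⁸ × 9.29710×10¹³ × (318.7)⁴ = 5.44×10¹⁶ W.

P ≈ 5.44×10¹⁶ W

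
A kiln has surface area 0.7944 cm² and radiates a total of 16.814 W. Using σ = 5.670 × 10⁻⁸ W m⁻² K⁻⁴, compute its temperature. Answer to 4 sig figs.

Area A = 0.7944 cm² = 7.944×10⁻⁵ m².
P = σAT⁴ ⇒ T = (P/(σA))^(1/4) = (16.814/(5.670×10⁻⁸×7.944×10⁻⁵))^(1/4) = 1390 K.

T ≈ 1390 K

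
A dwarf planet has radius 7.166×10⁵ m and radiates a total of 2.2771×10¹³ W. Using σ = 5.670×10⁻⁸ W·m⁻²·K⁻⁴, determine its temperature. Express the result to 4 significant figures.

Surface area A = 4πR² = 4π(7.166×10⁵ m)² = 6.45303×10¹² m².
P = σAT⁴ ⇒ T = (P/(σA))^(1/4) = (2.2771×10¹³/(5.670×10⁻⁸×6.45303×10¹²))^(1/4) = 88.82 K.

T ≈ 88.82 K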